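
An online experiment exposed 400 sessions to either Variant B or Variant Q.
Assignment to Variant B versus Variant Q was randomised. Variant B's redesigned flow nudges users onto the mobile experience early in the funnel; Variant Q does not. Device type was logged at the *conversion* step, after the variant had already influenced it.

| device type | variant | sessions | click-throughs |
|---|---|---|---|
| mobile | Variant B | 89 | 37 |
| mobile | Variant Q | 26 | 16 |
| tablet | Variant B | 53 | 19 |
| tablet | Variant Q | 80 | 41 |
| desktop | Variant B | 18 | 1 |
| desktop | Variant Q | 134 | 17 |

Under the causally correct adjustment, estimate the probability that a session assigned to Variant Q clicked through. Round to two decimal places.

0.31

Stratifying would compare variants among sessions the variants themselves sorted into device type groups — a form of selection on an intermediate. The unconditioned pooled rates give the total causal effect.
So P(outcome | do(Variant Q)) is just the pooled rate for Variant Q: 74/240 = 0.308.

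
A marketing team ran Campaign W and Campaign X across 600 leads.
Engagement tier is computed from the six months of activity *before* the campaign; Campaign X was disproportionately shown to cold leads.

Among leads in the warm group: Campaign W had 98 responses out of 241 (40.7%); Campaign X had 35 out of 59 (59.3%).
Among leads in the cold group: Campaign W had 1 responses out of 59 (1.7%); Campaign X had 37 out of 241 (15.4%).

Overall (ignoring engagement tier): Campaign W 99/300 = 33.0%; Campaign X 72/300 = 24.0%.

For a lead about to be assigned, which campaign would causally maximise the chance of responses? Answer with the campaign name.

Campaign X

The stratified and pooled comparisons disagree (Campaign X wins within each engagement tier; Campaign W wins overall), so the answer turns on the causal role of engagement tier.
Engagement tier satisfies the back-door criterion: it is not a descendant of the campaign, and it blocks the spurious path from campaign to outcome. Adjusting for it (i.e., using the within-engagement tier rates) gives the causal effect.
Within each level — warm: 40.7% vs 59.3%; cold: 1.7% vs 15.4% — Campaign X is higher every time.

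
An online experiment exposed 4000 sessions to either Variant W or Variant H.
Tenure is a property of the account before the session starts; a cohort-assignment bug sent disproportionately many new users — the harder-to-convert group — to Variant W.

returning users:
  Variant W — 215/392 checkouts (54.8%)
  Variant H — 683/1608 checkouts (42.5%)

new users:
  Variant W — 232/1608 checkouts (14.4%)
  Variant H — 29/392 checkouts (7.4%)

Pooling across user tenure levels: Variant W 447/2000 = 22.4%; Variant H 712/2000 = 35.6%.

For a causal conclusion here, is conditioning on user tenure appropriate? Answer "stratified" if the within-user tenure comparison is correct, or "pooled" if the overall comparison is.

stratified

Within every user tenure level Variant W has the higher rate, yet pooled Variant H does — Simpson's reversal.
The imbalance in user tenure arose from how sessions were allocated, not from anything the variant did; and user tenure independently affects the outcome. The pooled gap is confounded — condition on user tenure.
Within each level — returning users: 54.8% vs 42.5%; new users: 14.4% vs 7.4% — Variant W is higher every time.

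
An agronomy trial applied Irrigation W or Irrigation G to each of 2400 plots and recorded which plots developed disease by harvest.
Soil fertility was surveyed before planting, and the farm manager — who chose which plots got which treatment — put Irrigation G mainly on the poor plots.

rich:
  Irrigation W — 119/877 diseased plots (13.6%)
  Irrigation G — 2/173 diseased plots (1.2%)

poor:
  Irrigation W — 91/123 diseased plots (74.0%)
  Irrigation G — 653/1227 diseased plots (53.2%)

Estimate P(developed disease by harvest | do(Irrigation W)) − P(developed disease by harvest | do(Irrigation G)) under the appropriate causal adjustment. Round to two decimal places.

Irrigation G is lower inside every soil fertility stratum but Irrigation W is lower in aggregate. Whether to stratify depends on how soil fertility relates to the irrigation.
Here soil fertility is a common cause — it drives both which irrigation a case falls under and the outcome. The crude comparison mixes populations; the stratum-specific rates are the causally relevant ones.
Adjusting over the population distribution of soil fertility: 0.438·(0.136−0.012) + 0.562·(0.740−0.532) = +0.171.

+0.17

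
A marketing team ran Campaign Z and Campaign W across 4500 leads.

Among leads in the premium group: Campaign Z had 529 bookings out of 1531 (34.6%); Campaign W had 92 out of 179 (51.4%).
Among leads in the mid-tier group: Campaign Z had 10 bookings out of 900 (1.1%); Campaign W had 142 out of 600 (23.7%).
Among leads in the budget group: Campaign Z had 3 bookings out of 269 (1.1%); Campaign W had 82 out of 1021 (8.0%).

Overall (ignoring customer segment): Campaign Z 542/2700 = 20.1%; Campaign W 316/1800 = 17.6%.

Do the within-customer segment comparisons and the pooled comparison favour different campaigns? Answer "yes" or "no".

yes

Within each customer segment level (premium 34.6% vs 51.4%; mid-tier 1.1% vs 23.7%; budget 1.1% vs 8.0%), Campaign W has the higher rate every time. Pooled: 20.1% vs 17.6% — Campaign Z has the higher rate overall. The two comparisons disagree.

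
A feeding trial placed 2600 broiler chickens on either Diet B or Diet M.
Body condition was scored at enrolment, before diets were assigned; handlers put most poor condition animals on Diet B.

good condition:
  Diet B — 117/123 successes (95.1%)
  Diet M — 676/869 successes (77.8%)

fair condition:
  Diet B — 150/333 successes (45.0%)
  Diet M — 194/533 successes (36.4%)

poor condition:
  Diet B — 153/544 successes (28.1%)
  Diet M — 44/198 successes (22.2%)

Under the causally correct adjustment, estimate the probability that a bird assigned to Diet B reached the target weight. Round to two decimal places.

0.59

The stratified and pooled comparisons disagree (Diet B wins within each starting body condition; Diet M wins overall), so the answer turns on the causal role of starting body condition.
Starting body condition is set before the diet has any effect — it is not caused by the diet — and it independently drives the outcome. That makes it a confounder, so the causal comparison is within starting body condition levels.
Standardising Diet B to the population starting body condition mix: 0.382·117/123 + 0.333·150/333 + 0.285·153/544 = 0.593.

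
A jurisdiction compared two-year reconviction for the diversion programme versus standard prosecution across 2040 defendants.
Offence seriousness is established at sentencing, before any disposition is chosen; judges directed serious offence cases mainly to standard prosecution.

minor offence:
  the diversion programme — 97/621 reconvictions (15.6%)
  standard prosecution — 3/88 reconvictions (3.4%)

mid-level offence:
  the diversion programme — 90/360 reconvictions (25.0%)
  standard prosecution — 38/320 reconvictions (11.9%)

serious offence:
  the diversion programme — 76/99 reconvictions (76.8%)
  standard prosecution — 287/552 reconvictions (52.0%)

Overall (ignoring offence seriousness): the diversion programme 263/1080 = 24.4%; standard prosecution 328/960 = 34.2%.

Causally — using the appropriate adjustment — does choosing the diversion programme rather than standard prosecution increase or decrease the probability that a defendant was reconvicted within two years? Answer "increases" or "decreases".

increases

standard prosecution is lower inside every offence seriousness stratum but the diversion programme is lower in aggregate. Whether to stratify depends on how offence seriousness relates to the disposition.
Since offence seriousness is a pre-existing factor (not a product of the disposition) and it affects the outcome on its own, it is a confounder. The stratified rates, not the pooled rate, identify the causal effect.
Within each level — minor offence: 15.6% vs 3.4%; mid-level offence: 25.0% vs 11.9%; serious offence: 76.8% vs 52.0% — standard prosecution is lower every time.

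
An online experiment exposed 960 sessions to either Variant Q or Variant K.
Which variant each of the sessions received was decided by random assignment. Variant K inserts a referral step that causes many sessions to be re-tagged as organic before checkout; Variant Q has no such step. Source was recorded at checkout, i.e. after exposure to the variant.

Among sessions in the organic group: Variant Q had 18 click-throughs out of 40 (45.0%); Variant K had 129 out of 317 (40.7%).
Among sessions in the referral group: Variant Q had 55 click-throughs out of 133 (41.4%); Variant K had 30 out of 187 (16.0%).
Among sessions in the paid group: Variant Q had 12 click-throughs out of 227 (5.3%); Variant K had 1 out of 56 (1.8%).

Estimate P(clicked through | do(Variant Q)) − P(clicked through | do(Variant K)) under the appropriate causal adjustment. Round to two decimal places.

-0.07

The stratified and pooled comparisons disagree (Variant Q wins within each traffic source; Variant K wins overall), so the answer turns on the causal role of traffic source.
The distribution of traffic source is itself part of what the variant does — it is an intermediate outcome. Holding it fixed would remove that part of the effect; the total effect is the pooled difference.
The causal difference is the pooled difference: 0.212 − 0.286 = -0.073.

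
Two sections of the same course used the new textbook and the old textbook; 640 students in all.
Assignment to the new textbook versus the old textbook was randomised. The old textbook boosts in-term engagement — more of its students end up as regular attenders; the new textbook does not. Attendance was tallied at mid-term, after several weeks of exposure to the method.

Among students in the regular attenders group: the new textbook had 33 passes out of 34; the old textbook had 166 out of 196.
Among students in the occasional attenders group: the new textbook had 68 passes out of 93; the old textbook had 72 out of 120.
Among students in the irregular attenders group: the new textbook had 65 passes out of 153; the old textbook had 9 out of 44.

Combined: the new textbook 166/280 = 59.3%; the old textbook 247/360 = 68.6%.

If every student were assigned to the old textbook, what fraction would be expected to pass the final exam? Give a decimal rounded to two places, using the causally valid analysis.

0.69

the new textbook is higher inside every mid-term attendance stratum but the old textbook is higher in aggregate. Whether to stratify depends on how mid-term attendance relates to the teaching method.
Because the teaching method influences mid-term attendance, mid-term attendance is a post-treatment mediator, not a confounder. Stratifying on it would bias the estimate; the causal effect is the crude pooled difference.
So P(outcome | do(the old textbook)) is just the pooled rate for the old textbook: 247/360 = 0.686.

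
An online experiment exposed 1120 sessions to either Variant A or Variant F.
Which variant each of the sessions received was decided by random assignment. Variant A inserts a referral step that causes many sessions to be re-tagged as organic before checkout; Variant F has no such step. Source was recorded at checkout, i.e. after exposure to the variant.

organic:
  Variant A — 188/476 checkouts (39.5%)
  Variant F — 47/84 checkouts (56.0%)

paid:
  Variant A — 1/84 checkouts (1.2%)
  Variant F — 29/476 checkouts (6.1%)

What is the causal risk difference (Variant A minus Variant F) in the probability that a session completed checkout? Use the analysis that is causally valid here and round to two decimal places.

+0.20

The stratified and pooled comparisons disagree (Variant F wins within each traffic source; Variant A wins overall), so the answer turns on the causal role of traffic source.
Traffic source here is a post-treatment variable shaped by the variant; conditioning on it would introduce bias rather than remove it. The overall comparison is the causal one.
The causal difference is the pooled difference: 0.338 − 0.136 = +0.202.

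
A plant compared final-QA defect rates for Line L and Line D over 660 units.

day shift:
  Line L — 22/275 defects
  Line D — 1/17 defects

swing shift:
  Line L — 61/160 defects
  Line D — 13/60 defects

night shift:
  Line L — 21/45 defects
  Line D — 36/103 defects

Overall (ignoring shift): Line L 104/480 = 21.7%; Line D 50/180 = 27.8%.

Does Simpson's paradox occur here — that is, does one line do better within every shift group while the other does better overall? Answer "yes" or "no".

yes

Within each shift level (day shift 8.0% vs 5.9%; swing shift 38.1% vs 21.7%; night shift 46.7% vs 35.0%), Line D has the lower rate every time. Pooled: 21.7% vs 27.8% — Line L has the lower rate overall. The two comparisons disagree.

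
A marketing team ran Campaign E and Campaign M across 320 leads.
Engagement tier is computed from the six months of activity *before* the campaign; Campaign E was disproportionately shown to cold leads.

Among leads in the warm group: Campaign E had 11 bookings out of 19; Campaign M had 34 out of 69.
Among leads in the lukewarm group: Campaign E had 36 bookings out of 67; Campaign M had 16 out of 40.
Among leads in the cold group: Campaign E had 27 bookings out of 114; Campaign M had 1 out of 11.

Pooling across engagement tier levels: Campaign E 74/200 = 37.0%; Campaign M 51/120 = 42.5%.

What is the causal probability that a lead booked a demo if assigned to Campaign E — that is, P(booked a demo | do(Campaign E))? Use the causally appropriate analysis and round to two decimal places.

0.43

Here engagement tier is a common cause — it drives both which campaign a case falls under and the outcome. The crude comparison mixes populations; the stratum-specific rates are the causally relevant ones.
Standardising Campaign E to the population engagement tier mix: 0.275·11/19 + 0.334·36/67 + 0.391·27/114 = 0.431.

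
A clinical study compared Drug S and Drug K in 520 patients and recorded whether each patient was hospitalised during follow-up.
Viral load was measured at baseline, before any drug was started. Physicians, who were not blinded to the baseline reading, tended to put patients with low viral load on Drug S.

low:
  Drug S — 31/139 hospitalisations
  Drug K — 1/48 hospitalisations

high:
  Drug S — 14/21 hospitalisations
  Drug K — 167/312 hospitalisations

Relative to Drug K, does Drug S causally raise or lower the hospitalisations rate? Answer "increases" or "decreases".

increases

Within every viral load level Drug K has the lower rate, yet pooled Drug S does — Simpson's reversal.
Nothing the drug does changes viral load; the imbalance is an allocation artefact. With viral load also predicting the outcome, the pooled figure is confounded, and the within-stratum comparison is the causal one.
Within each level — low: 22.3% vs 2.1%; high: 66.7% vs 53.5% — Drug K is lower every time.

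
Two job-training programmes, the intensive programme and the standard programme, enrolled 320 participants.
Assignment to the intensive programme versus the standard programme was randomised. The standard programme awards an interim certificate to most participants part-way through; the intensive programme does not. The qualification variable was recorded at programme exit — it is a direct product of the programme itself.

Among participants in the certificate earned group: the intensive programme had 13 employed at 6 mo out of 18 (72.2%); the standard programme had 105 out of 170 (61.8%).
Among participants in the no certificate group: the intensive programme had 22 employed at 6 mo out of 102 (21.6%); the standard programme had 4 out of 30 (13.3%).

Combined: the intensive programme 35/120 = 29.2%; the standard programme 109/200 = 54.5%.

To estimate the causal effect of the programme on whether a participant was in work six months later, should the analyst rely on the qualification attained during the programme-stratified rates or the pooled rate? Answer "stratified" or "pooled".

pooled

Qualification attained during the programme here is a post-treatment variable shaped by the programme; conditioning on it would introduce bias rather than remove it. The overall comparison is the causal one.
Pooled: the intensive programme 29.2% vs the standard programme 54.5%; the standard programme is higher overall.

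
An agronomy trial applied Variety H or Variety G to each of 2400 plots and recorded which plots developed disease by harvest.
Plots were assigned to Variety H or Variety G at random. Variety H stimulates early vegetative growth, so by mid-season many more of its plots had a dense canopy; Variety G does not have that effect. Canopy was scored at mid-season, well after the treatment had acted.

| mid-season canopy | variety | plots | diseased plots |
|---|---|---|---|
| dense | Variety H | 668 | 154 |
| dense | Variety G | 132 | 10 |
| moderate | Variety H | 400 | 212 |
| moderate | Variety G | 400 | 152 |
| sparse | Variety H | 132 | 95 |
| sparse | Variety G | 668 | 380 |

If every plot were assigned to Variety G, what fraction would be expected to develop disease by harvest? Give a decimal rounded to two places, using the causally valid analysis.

The stratified and pooled comparisons disagree (Variety G wins within each mid-season canopy; Variety H wins overall), so the answer turns on the causal role of mid-season canopy.
Stratifying would compare varietys among plots the varietys themselves sorted into mid-season canopy groups — a form of selection on an intermediate. The unconditioned pooled rates give the total causal effect.
So P(outcome | do(Variety G)) is just the pooled rate for Variety G: 542/1200 = 0.452.

0.45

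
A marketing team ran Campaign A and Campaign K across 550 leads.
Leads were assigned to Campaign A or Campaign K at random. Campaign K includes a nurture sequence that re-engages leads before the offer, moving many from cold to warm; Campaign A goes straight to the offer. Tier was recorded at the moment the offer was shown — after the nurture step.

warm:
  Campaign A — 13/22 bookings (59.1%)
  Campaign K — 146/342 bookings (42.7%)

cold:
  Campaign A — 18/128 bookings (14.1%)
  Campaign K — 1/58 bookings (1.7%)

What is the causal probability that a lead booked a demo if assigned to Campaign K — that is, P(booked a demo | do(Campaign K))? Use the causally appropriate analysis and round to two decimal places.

0.37

Campaign A is higher inside every engagement tier stratum but Campaign K is higher in aggregate. Whether to stratify depends on how engagement tier relates to the campaign.
Stratifying would compare campaigns among leads the campaigns themselves sorted into engagement tier groups — a form of selection on an intermediate. The unconditioned pooled rates give the total causal effect.
So P(outcome | do(Campaign K)) is just the pooled rate for Campaign K: 147/400 = 0.367.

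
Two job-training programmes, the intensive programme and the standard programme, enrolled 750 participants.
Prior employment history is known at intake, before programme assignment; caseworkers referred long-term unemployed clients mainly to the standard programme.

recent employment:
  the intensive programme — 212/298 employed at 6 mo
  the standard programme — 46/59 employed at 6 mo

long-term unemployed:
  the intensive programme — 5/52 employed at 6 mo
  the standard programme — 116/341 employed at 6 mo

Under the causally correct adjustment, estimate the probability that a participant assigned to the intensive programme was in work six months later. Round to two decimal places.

0.39

The prior employment history-specific comparison favours the standard programme throughout, but the pooled figures favour the intensive programme. The question is whether to condition on prior employment history.
Prior employment history differs across programmes for reasons unrelated to any effect of the programme itself, and it separately predicts the outcome — a classic confounder. We must compare within prior employment history levels.
Standardising the intensive programme to the population prior employment history mix: 0.476·212/298 + 0.524·5/52 = 0.389.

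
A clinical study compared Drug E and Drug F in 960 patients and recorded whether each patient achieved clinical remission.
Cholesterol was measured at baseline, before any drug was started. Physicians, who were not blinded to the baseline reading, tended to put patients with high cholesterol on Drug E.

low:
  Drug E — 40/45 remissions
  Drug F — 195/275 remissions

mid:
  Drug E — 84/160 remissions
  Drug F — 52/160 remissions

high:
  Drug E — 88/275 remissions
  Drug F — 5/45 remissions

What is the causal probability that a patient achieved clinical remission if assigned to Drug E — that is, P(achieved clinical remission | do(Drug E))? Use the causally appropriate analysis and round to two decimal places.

The cholesterol-specific comparison favours Drug E throughout, but the pooled figures favour Drug F. The question is whether to condition on cholesterol.
Cholesterol differs across drugs for reasons unrelated to any effect of the drug itself, and it separately predicts the outcome — a classic confounder. We must compare within cholesterol levels.
Standardising Drug E to the population cholesterol mix: 0.333·40/45 + 0.333·84/160 + 0.333·88/275 = 0.578.

0.58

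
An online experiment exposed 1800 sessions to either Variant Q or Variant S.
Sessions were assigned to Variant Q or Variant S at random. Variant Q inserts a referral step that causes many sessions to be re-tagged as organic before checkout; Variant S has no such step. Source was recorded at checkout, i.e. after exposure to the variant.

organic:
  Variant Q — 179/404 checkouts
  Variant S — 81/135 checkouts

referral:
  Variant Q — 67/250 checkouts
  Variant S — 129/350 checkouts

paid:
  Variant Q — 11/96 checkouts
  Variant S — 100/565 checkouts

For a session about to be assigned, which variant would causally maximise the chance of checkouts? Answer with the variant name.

Traffic source lies on the pathway variant → traffic source → outcome, so adjusting for it blocks the indirect effect. For the total causal effect of variant, use the unadjusted pooled rates.
Pooled: Variant Q 34.3% vs Variant S 29.5%; Variant Q is higher overall.

Variant Q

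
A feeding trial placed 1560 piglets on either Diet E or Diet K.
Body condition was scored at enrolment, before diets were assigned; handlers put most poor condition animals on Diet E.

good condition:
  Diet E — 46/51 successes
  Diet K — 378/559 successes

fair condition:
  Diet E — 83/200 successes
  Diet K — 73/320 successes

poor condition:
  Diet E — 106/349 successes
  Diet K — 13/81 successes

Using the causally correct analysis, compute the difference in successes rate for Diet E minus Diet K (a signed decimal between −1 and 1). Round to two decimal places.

+0.19

Within every starting body condition level Diet E has the higher rate, yet pooled Diet K does — Simpson's reversal.
Starting body condition satisfies the back-door criterion: it is not a descendant of the diet, and it blocks the spurious path from diet to outcome. Adjusting for it (i.e., using the within-starting body condition rates) gives the causal effect.
Adjusting over the population distribution of starting body condition: 0.391·(0.902−0.676) + 0.333·(0.415−0.228) + 0.276·(0.304−0.160) = +0.190.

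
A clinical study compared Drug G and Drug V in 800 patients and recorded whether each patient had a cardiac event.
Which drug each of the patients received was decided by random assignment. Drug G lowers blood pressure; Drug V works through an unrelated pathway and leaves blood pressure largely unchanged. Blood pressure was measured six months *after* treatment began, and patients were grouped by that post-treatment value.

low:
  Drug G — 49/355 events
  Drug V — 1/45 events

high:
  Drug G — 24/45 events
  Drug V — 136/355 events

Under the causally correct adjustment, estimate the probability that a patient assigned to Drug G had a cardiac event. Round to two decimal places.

Blood pressure is downstream of the drug. One should not condition on a consequence of treatment, so the overall rates are the right comparison.
So P(outcome | do(Drug G)) is just the pooled rate for Drug G: 73/400 = 0.182.

0.18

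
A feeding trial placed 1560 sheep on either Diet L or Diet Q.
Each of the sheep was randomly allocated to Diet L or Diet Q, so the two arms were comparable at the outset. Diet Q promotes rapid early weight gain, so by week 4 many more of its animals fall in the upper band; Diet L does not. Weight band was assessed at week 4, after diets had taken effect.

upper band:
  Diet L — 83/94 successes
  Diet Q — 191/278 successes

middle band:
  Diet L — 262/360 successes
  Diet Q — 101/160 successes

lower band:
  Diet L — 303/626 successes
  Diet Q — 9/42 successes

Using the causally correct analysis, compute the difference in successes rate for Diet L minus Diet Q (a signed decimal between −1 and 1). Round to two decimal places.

-0.03

The stratified and pooled comparisons disagree (Diet L wins within each week-4 weight band; Diet Q wins overall), so the answer turns on the causal role of week-4 weight band.
Week-4 weight band here is a post-treatment variable shaped by the diet; conditioning on it would introduce bias rather than remove it. The overall comparison is the causal one.
The causal difference is the pooled difference: 0.600 − 0.627 = -0.027.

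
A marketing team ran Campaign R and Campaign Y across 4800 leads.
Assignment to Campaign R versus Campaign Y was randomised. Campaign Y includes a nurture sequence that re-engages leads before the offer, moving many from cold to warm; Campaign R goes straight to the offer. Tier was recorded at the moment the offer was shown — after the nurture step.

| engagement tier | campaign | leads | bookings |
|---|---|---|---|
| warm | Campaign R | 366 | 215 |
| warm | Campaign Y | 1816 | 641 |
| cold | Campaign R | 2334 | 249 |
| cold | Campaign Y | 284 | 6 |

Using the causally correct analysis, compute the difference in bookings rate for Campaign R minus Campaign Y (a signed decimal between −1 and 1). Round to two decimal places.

The engagement tier-specific comparison favours Campaign R throughout, but the pooled figures favour Campaign Y. The question is whether to condition on engagement tier.
Engagement tier is downstream of the campaign. One should not condition on a consequence of treatment, so the overall rates are the right comparison.
The causal difference is the pooled difference: 0.172 − 0.308 = -0.136.

-0.14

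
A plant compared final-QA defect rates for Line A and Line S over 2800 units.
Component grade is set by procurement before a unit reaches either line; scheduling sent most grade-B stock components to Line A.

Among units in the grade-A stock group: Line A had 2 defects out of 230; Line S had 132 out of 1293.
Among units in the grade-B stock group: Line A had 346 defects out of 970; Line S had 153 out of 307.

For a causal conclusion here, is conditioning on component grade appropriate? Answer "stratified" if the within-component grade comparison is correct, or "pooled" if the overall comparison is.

Line A is lower inside every component grade stratum but Line S is lower in aggregate. Whether to stratify depends on how component grade relates to the line.
Component grade differs across lines for reasons unrelated to any effect of the line itself, and it separately predicts the outcome — a classic confounder. We must compare within component grade levels.
Within each level — grade-A stock: 0.9% vs 10.2%; grade-B stock: 35.7% vs 49.8% — Line A is lower every time.

stratified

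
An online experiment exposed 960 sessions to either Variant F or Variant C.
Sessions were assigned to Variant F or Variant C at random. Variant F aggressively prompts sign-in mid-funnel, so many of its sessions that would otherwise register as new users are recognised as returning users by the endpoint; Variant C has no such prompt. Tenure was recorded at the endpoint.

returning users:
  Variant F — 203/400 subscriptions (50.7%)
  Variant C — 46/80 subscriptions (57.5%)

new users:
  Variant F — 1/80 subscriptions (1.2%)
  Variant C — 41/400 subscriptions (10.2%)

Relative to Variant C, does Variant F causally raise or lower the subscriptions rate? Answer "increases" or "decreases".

User tenure is recorded after the variant and is itself shifted by it — it sits on the causal path from variant to outcome. Conditioning on a mediator would strip out part of the effect we want; the pooled comparison gives the total causal effect.
Pooled: Variant F 42.5% vs Variant C 18.1%; Variant F is higher overall.

increases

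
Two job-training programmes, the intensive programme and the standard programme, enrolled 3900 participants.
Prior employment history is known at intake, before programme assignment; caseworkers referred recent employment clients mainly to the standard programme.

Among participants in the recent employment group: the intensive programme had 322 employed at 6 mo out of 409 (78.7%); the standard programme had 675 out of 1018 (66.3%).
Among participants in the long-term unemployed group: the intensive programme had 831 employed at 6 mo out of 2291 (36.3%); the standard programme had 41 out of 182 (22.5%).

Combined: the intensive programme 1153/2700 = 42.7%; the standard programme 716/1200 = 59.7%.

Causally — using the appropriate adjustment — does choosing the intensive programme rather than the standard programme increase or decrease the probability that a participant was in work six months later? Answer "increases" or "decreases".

The prior employment history-specific comparison favours the intensive programme throughout, but the pooled figures favour the standard programme. The question is whether to condition on prior employment history.
The imbalance in prior employment history arose from how participants were allocated, not from anything the programme did; and prior employment history independently affects the outcome. The pooled gap is confounded — condition on prior employment history.
Within each level — recent employment: 78.7% vs 66.3%; long-term unemployed: 36.3% vs 22.5% — the intensive programme is higher every time.

increases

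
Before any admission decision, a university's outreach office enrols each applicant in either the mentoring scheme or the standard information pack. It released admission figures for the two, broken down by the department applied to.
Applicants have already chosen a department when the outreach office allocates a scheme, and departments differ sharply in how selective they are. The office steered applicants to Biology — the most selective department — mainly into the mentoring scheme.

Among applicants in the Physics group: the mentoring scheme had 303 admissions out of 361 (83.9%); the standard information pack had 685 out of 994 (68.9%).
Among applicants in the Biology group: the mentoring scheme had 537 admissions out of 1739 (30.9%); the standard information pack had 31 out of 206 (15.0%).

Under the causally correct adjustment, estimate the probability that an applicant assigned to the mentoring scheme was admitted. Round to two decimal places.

0.53

The department-specific comparison favours the mentoring scheme throughout, but the pooled figures favour the standard information pack. The question is whether to condition on department.
Since department is a pre-existing factor (not a product of the outreach scheme) and it affects the outcome on its own, it is a confounder. The stratified rates, not the pooled rate, identify the causal effect.
Standardising the mentoring scheme to the population department mix: 0.411·303/361 + 0.589·537/1739 = 0.527.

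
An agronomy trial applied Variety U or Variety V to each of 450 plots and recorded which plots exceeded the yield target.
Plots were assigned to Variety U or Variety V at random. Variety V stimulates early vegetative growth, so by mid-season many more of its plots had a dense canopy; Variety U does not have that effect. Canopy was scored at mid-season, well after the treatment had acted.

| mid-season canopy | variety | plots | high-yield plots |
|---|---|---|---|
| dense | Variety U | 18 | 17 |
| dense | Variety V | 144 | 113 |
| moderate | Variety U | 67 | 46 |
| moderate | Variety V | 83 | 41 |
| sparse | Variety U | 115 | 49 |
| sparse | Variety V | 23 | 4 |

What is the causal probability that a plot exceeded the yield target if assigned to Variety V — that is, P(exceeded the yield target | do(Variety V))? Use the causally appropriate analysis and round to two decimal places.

Within every mid-season canopy level Variety U has the higher rate, yet pooled Variety V does — Simpson's reversal.
Mid-season canopy is downstream of the variety. One should not condition on a consequence of treatment, so the overall rates are the right comparison.
So P(outcome | do(Variety V)) is just the pooled rate for Variety V: 158/250 = 0.632.

0.63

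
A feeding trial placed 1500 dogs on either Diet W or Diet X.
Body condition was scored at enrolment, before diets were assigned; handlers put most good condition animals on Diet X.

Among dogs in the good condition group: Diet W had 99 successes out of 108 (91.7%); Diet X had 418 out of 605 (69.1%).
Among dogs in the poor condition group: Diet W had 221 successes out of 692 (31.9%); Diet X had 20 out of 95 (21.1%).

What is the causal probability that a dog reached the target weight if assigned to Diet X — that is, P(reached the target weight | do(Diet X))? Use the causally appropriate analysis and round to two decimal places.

Nothing the diet does changes starting body condition; the imbalance is an allocation artefact. With starting body condition also predicting the outcome, the pooled figure is confounded, and the within-stratum comparison is the causal one.
Standardising Diet X to the population starting body condition mix: 0.475·418/605 + 0.525·20/95 = 0.439.

0.44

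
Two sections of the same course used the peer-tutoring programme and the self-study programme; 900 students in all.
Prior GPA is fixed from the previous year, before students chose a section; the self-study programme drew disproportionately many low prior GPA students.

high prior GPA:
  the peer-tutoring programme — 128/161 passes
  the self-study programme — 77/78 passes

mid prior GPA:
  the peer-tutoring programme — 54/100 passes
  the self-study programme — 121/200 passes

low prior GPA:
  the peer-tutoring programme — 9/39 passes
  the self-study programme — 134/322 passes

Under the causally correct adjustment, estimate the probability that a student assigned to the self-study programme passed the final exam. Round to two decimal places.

The imbalance in prior GPA band arose from how students were allocated, not from anything the teaching method did; and prior GPA band independently affects the outcome. The pooled gap is confounded — condition on prior GPA band.
Standardising the self-study programme to the population prior GPA band mix: 0.266·77/78 + 0.333·121/200 + 0.401·134/322 = 0.631.

0.63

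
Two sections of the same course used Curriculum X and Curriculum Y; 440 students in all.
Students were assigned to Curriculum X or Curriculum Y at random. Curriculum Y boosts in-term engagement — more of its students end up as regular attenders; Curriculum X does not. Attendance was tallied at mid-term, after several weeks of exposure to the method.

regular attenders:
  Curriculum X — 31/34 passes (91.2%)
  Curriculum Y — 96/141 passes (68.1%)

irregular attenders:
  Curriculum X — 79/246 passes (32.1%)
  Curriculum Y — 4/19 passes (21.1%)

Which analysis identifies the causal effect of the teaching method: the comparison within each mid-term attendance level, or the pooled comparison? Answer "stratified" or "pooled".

Curriculum X is higher inside every mid-term attendance stratum but Curriculum Y is higher in aggregate. Whether to stratify depends on how mid-term attendance relates to the teaching method.
Mid-term attendance is downstream of the teaching method. One should not condition on a consequence of treatment, so the overall rates are the right comparison.
Pooled: Curriculum X 39.3% vs Curriculum Y 62.5%; Curriculum Y is higher overall.

pooled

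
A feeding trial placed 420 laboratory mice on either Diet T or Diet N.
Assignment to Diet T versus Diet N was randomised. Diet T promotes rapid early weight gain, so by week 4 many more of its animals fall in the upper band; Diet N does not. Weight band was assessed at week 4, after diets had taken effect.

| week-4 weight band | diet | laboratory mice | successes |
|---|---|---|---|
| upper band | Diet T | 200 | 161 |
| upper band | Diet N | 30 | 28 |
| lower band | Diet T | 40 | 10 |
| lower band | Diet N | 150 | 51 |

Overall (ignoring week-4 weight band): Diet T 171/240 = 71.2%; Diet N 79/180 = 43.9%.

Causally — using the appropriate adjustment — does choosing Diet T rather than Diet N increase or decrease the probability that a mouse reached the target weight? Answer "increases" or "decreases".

Week-4 weight band is recorded after the diet and is itself shifted by it — it sits on the causal path from diet to outcome. Conditioning on a mediator would strip out part of the effect we want; the pooled comparison gives the total causal effect.
Pooled: Diet T 71.2% vs Diet N 43.9%; Diet T is higher overall.

increases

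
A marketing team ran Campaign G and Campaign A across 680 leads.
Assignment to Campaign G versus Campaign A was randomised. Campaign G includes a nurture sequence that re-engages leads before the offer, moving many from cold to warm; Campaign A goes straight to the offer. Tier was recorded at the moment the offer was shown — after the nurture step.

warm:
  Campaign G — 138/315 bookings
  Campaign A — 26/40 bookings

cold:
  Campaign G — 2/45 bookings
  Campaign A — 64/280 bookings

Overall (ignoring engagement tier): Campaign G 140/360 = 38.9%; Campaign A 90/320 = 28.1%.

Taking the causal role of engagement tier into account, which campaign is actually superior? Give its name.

Engagement tier is downstream of the campaign. One should not condition on a consequence of treatment, so the overall rates are the right comparison.
Pooled: Campaign G 38.9% vs Campaign A 28.1%; Campaign G is higher overall.

Campaign G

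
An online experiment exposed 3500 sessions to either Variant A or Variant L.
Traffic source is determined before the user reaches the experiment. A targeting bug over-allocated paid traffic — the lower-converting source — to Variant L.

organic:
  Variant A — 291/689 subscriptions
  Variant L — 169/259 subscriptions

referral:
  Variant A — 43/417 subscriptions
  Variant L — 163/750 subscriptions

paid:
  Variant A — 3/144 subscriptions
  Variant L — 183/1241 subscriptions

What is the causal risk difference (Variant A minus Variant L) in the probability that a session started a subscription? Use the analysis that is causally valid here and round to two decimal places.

-0.15

Variant L is higher inside every traffic source stratum but Variant A is higher in aggregate. Whether to stratify depends on how traffic source relates to the variant.
Nothing the variant does changes traffic source; the imbalance is an allocation artefact. With traffic source also predicting the outcome, the pooled figure is confounded, and the within-stratum comparison is the causal one.
Adjusting over the population distribution of traffic source: 0.271·(0.422−0.653) + 0.333·(0.103−0.217) + 0.396·(0.021−0.147) = -0.151.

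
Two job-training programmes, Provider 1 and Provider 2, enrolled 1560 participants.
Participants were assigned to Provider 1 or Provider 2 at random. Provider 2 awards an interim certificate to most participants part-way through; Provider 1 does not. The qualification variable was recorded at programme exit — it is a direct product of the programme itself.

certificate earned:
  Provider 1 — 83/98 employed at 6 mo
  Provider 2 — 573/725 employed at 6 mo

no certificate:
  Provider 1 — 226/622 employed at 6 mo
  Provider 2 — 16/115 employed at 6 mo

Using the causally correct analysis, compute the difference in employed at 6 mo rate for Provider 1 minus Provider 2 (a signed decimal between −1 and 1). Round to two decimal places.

Qualification attained during the programme is recorded after the programme and is itself shifted by it — it sits on the causal path from programme to outcome. Conditioning on a mediator would strip out part of the effect we want; the pooled comparison gives the total causal effect.
The causal difference is the pooled difference: 0.429 − 0.701 = -0.272.

-0.27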